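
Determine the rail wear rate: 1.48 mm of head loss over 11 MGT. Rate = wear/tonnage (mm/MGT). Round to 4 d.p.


Wear rate = total wear / cumulative tonnage
Rate = 1.48 / 11
Rate = 0.1345 mm/MGT

0.1345


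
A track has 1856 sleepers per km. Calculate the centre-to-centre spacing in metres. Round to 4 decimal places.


Spacing = 1000 m / number of sleepers
Spacing = 1000 / 1856
Spacing = 0.5388 m

0.5388


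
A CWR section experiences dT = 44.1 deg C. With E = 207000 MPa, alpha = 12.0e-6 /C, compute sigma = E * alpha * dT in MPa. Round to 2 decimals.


sigma = E * alpha * dT
sigma = 207000 * 12.0e-6 * 44.1
sigma = 2.484 * 44.1
sigma = 109.54 MPa

109.54


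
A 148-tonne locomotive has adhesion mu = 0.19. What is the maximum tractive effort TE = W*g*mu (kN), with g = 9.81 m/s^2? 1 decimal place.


TE_max = W * g * mu
TE_max = 148 * 9.81 * 0.19
TE_max = 1451.88 * 0.19
TE_max = 275.9 kN

275.9


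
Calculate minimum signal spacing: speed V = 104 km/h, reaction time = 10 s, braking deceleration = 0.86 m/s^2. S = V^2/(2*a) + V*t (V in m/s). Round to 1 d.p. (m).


V = 104 / 3.6 = 28.8889 m/s
Braking distance = 28.8889^2 / (2*0.86) = 485.2139 m
Sighting distance = 28.8889 * 10 = 288.8889 m
S = 485.2139 + 288.8889 = 774.1 m

774.1


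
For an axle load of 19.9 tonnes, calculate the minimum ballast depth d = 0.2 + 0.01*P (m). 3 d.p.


d = 0.2 + 0.01 * 19.9
d = 0.2 + 0.199
d = 0.399 m

0.399


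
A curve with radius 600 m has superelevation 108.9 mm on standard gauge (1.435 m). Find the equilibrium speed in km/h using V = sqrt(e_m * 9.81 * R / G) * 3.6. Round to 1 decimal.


Convert cant: e = 108.9 mm = 0.1089 m
V_ms = sqrt(0.1089 * 9.81 * 600 / 1.435)
V_ms = sqrt(446.679721) = 21.1348 m/s
V = 21.1348 * 3.6 = 76.1 km/h

76.1


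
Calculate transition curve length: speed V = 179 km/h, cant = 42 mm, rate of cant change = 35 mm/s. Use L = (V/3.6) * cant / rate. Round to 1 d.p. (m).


Convert speed: V = 179 / 3.6 = 49.7222 m/s
L = 49.7222 * 42 / 35
L = 2088.3333 / 35
L = 59.7 m

59.7


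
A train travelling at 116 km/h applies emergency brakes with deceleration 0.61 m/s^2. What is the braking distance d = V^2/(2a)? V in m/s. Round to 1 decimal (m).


Convert speed: V = 116 / 3.6 = 32.2222 m/s
V^2 = 1038.2716
d = 1038.2716 / (2 * 0.61)
d = 1038.2716 / 1.22
d = 851.0 m

851.0


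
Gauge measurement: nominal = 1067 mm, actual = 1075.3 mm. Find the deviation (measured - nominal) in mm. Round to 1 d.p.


Deviation = measured - nominal
Deviation = 1075.3 - 1067
Deviation = 8.3 mm

8.3


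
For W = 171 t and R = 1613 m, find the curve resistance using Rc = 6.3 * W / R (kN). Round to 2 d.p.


Rc = 6.3 * W / R
Rc = 6.3 * 171 / 1613
Rc = 1077.3 / 1613
Rc = 0.67 kN

0.67


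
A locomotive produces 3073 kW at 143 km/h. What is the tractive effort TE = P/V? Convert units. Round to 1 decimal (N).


Convert: P = 3073 kW = 3073000 W
V = 143 / 3.6 = 39.7222 m/s
TE = 3073000 / 39.7222
TE = 77362.2 N

77362.2


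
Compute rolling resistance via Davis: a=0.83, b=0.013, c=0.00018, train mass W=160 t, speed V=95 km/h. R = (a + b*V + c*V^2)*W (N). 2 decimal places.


b*V = 0.013 * 95 = 1.235
c*V^2 = 0.00018 * 9025 = 1.6245
R_per_t = 0.83 + 1.235 + 1.6245 = 3.6895 N/t
R_total = 3.6895 * 160 = 590.32 N

590.32


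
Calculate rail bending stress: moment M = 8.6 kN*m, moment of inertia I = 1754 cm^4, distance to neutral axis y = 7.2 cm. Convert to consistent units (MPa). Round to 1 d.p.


Convert units:
M = 8.6 kN*m = 8600000 N*mm
y = 7.2 cm = 72 mm
I = 1754 cm^4 = 17540000 mm^4
sigma = 8600000 * 72 / 17540000
sigma = 35.3 MPa

35.3


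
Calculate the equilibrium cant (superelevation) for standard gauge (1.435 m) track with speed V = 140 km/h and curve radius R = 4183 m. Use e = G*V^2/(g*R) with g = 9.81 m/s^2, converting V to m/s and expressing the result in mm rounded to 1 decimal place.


Convert speed: V = 140 / 3.6 = 38.8889 m/s
Apply formula: e = 1.435 * 38.8889^2 / (9.81 * 4183)
e = 1.435 * 1512.3457 / 41035.23
e = 0.052887 m = 52.9 mm

52.9


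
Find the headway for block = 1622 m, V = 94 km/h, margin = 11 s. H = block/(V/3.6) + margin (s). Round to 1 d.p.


V = 94 / 3.6 = 26.1111 m/s
Block traversal time = 1622 / 26.1111 = 62.1191 s
Headway = 62.1191 + 11
Headway = 73.1 s

73.1


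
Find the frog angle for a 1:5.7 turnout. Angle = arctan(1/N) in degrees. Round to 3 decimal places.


1/N = 1/5.7 = 0.175439
angle = arctan(0.175439) = 0.173671 rad
angle = 0.173671 * 180/pi = 9.951 degrees

9.951


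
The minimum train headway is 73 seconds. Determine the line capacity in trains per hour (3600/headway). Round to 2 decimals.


Capacity = 3600 / headway
Capacity = 3600 / 73
Capacity = 49.32 trains/hour

49.32


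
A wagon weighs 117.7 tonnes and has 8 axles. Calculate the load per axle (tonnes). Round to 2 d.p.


Load per axle = total weight / number of axles
Load = 117.7 / 8
Load = 14.71 tonnes

14.71


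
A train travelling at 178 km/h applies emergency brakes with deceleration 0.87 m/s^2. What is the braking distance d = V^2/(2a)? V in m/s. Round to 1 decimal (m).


Convert speed: V = 178 / 3.6 = 49.4444 m/s
V^2 = 2444.7531
d = 2444.7531 / (2 * 0.87)
d = 2444.7531 / 1.74
d = 1405.0 m

1405.0


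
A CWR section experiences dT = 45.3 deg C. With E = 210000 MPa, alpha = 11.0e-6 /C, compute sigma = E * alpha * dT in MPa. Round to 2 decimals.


sigma = E * alpha * dT
sigma = 210000 * 11.0e-6 * 45.3
sigma = 2.31 * 45.3
sigma = 104.64 MPa

104.64


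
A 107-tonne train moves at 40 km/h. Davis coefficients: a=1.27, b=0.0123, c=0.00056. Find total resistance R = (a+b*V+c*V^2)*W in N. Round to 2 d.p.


b*V = 0.0123 * 40 = 0.492
c*V^2 = 0.00056 * 1600 = 0.896
R_per_t = 1.27 + 0.492 + 0.896 = 2.658 N/t
R_total = 2.658 * 107 = 284.41 N

284.41


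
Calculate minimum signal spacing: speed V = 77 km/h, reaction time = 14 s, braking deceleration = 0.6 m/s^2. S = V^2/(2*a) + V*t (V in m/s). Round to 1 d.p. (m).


V = 77 / 3.6 = 21.3889 m/s
Braking distance = 21.3889^2 / (2*0.6) = 381.2371 m
Sighting distance = 21.3889 * 14 = 299.4444 m
S = 381.2371 + 299.4444 = 680.7 m

680.7


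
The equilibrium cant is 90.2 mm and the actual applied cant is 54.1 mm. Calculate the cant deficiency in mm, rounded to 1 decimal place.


Cant deficiency = equilibrium cant - actual cant
CD = 90.2 - 54.1
CD = 36.1 mm

36.1


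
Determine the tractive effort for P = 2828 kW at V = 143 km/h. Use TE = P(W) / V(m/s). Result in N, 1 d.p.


Convert: P = 2828 kW = 2828000 W
V = 143 / 3.6 = 39.7222 m/s
TE = 2828000 / 39.7222
TE = 71194.4 N

71194.4


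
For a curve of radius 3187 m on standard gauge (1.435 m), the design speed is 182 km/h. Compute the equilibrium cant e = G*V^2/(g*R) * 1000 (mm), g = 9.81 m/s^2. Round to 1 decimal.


Convert speed: V = 182 / 3.6 = 50.5556 m/s
Apply formula: e = 1.435 * 50.5556^2 / (9.81 * 3187)
e = 1.435 * 2555.8642 / 31264.47
e = 0.117311 m = 117.3 mm

117.3


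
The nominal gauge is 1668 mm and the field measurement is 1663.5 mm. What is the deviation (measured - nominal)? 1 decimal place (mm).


Deviation = measured - nominal
Deviation = 1663.5 - 1668
Deviation = -4.5 mm

-4.5


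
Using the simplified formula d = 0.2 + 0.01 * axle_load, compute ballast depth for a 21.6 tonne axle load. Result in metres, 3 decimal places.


d = 0.2 + 0.01 * 21.6
d = 0.2 + 0.216
d = 0.416 m

0.416


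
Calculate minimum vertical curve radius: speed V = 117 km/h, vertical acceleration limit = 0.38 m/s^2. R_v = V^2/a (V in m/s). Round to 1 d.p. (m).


Convert speed: V = 117 / 3.6 = 32.5 m/s
V^2 = 1056.25 m^2/s^2
R_v = 1056.25 / 0.38
R_v = 2779.6 m

2779.6


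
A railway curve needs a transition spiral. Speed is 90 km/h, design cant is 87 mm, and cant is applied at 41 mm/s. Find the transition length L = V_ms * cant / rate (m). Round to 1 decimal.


Convert speed: V = 90 / 3.6 = 25.0 m/s
L = 25.0 * 87 / 41
L = 2175.0 / 41
L = 53.0 m

53.0


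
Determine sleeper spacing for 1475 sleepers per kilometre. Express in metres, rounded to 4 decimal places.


Spacing = 1000 m / number of sleepers
Spacing = 1000 / 1475
Spacing = 0.6780 m

0.6780


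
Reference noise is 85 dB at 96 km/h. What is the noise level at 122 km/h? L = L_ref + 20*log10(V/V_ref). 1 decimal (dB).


V/V_ref = 122 / 96 = 1.270833
log10(1.270833) = 0.104089
20 * 0.104089 = 2.0818
L = 85 + 2.0818 = 87.1 dB

87.1


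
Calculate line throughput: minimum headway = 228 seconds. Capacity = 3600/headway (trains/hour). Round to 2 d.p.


Capacity = 3600 / headway
Capacity = 3600 / 228
Capacity = 15.79 trains/hour

15.79


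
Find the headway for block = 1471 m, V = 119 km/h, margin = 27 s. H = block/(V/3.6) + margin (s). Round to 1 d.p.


V = 119 / 3.6 = 33.0556 m/s
Block traversal time = 1471 / 33.0556 = 44.5008 s
Headway = 44.5008 + 27
Headway = 71.5 s

71.5


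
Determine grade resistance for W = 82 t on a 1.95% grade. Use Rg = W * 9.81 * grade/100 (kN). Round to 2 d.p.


Rg = W * 9.81 * grade / 100
Rg = 82 * 9.81 * 1.95 / 100
Rg = 804.42 * 0.0195
Rg = 15.69 kN

15.69


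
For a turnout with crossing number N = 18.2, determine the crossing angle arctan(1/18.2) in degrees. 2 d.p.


1/N = 1/18.2 = 0.054945
angle = arctan(0.054945) = 0.05489 rad
angle = 0.05489 * 180/pi = 3.14 degrees

3.14


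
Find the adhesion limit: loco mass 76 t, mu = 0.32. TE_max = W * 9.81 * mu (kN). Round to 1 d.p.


TE_max = W * g * mu
TE_max = 76 * 9.81 * 0.32
TE_max = 745.56 * 0.32
TE_max = 238.6 kN

238.6


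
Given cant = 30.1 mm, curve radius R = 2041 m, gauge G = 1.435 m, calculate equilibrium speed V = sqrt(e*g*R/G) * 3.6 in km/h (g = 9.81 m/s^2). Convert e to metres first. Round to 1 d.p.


Convert cant: e = 30.1 mm = 0.0301 m
V_ms = sqrt(0.0301 * 9.81 * 2041 / 1.435)
V_ms = sqrt(419.978063) = 20.4934 m/s
V = 20.4934 * 3.6 = 73.8 km/h

73.8


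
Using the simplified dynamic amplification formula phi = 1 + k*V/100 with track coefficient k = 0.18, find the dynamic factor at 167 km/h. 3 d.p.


phi = 1 + k * V / 100
phi = 1 + 0.18 * 167 / 100
phi = 1 + 0.3006
phi = 1.301

1.301


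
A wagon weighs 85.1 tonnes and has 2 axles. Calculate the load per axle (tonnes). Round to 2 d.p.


Load per axle = total weight / number of axles
Load = 85.1 / 2
Load = 42.55 tonnes

42.55


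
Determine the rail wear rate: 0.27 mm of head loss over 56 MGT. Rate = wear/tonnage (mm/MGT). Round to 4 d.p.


Wear rate = total wear / cumulative tonnage
Rate = 0.27 / 56
Rate = 0.0048 mm/MGT

0.0048


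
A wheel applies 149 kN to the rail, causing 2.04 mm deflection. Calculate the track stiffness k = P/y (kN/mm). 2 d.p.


Track stiffness k = P / y
k = 149 / 2.04
k = 73.04 kN/mm

73.04


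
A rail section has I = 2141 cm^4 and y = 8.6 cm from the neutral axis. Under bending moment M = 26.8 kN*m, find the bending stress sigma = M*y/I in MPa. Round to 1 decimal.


Convert units:
M = 26.8 kN*m = 26800000 N*mm
y = 8.6 cm = 86 mm
I = 2141 cm^4 = 21410000 mm^4
sigma = 26800000 * 86 / 21410000
sigma = 107.7 MPa

107.7


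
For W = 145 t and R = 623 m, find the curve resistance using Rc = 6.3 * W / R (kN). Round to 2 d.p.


Rc = 6.3 * W / R
Rc = 6.3 * 145 / 623
Rc = 913.5 / 623
Rc = 1.47 kN

1.47


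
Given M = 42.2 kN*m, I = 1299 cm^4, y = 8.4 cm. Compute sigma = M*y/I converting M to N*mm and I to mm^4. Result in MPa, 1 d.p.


Convert units:
M = 42.2 kN*m = 42200000 N*mm
y = 8.4 cm = 84 mm
I = 1299 cm^4 = 12990000 mm^4
sigma = 42200000 * 84 / 12990000
sigma = 272.9 MPa

272.9


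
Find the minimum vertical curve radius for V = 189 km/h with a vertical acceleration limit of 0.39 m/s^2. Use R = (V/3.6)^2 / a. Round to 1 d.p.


Convert speed: V = 189 / 3.6 = 52.5 m/s
V^2 = 2756.25 m^2/s^2
R_v = 2756.25 / 0.39
R_v = 7067.3 m

7067.3


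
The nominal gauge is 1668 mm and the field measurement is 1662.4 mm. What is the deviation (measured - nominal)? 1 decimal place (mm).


Deviation = measured - nominal
Deviation = 1662.4 - 1668
Deviation = -5.6 mm

-5.6


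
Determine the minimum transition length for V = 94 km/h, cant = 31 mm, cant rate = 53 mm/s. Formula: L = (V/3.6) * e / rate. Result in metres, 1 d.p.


Convert speed: V = 94 / 3.6 = 26.1111 m/s
L = 26.1111 * 31 / 53
L = 809.4444 / 53
L = 15.3 m

15.3


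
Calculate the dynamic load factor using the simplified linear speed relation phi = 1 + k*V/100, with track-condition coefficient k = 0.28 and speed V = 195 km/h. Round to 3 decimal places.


phi = 1 + k * V / 100
phi = 1 + 0.28 * 195 / 100
phi = 1 + 0.546
phi = 1.546

1.546


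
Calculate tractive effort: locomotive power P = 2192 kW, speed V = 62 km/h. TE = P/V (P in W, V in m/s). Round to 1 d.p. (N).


Convert: P = 2192 kW = 2192000 W
V = 62 / 3.6 = 17.2222 m/s
TE = 2192000 / 17.2222
TE = 127277.4 N

127277.4


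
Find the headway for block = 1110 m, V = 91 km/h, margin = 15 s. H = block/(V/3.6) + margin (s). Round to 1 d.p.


V = 91 / 3.6 = 25.2778 m/s
Block traversal time = 1110 / 25.2778 = 43.9121 s
Headway = 43.9121 + 15
Headway = 58.9 s

58.9


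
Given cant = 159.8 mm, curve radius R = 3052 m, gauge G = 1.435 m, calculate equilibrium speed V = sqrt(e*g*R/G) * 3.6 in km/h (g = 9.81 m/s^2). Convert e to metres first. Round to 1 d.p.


Convert cant: e = 159.8 mm = 0.1598 m
V_ms = sqrt(0.1598 * 9.81 * 3052 / 1.435)
V_ms = sqrt(3334.09838) = 57.7417 m/s
V = 57.7417 * 3.6 = 207.9 km/h

207.9


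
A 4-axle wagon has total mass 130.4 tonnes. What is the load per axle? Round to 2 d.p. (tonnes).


Load per axle = total weight / number of axles
Load = 130.4 / 4
Load = 32.60 tonnes

32.60


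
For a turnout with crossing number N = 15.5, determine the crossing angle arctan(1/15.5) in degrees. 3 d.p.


1/N = 1/15.5 = 0.064516
angle = arctan(0.064516) = 0.064427 rad
angle = 0.064427 * 180/pi = 3.691 degrees

3.691


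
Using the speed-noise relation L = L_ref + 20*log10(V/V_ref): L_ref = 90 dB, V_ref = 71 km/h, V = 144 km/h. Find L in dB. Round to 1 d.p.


V/V_ref = 144 / 71 = 2.028169
log10(2.028169) = 0.307104
20 * 0.307104 = 6.1421
L = 90 + 6.1421 = 96.1 dB

96.1


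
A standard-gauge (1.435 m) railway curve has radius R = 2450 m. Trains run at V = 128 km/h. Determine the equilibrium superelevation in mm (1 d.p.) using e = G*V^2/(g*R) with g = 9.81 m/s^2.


Convert speed: V = 128 / 3.6 = 35.5556 m/s
Apply formula: e = 1.435 * 35.5556^2 / (9.81 * 2450)
e = 1.435 * 1264.1975 / 24034.5
e = 0.07548 m = 75.5 mm

75.5


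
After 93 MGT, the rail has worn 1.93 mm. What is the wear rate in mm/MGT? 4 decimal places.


Wear rate = total wear / cumulative tonnage
Rate = 1.93 / 93
Rate = 0.0208 mm/MGT

0.0208


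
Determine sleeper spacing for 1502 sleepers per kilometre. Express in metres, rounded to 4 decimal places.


Spacing = 1000 m / number of sleepers
Spacing = 1000 / 1502
Spacing = 0.6658 m

0.6658


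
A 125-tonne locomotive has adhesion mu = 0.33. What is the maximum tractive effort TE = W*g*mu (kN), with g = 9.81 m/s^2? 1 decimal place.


TE_max = W * g * mu
TE_max = 125 * 9.81 * 0.33
TE_max = 1226.25 * 0.33
TE_max = 404.7 kN

404.7


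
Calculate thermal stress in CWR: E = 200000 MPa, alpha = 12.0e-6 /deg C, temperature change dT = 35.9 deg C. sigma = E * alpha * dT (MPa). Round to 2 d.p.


sigma = E * alpha * dT
sigma = 200000 * 12.0e-6 * 35.9
sigma = 2.4 * 35.9
sigma = 86.16 MPa

86.16


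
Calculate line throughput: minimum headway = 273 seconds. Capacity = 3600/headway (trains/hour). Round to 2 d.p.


Capacity = 3600 / headway
Capacity = 3600 / 273
Capacity = 13.19 trains/hour

13.19


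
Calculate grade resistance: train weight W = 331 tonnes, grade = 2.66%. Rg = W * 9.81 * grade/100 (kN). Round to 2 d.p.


Rg = W * 9.81 * grade / 100
Rg = 331 * 9.81 * 2.66 / 100
Rg = 3247.11 * 0.0266
Rg = 86.37 kN

86.37


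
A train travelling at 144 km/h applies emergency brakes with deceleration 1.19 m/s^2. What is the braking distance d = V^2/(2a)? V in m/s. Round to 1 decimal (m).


Convert speed: V = 144 / 3.6 = 40.0 m/s
V^2 = 1600.0
d = 1600.0 / (2 * 1.19)
d = 1600.0 / 2.38
d = 672.3 m

672.3


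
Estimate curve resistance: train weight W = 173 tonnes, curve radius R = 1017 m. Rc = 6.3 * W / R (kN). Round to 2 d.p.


Rc = 6.3 * W / R
Rc = 6.3 * 173 / 1017
Rc = 1089.9 / 1017
Rc = 1.07 kN

1.07


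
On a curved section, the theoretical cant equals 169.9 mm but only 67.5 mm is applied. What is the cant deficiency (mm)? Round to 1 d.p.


Cant deficiency = equilibrium cant - actual cant
CD = 169.9 - 67.5
CD = 102.4 mm

102.4


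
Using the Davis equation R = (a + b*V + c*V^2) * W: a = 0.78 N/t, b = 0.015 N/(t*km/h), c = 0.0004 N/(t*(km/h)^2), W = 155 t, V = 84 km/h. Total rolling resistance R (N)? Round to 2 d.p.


b*V = 0.015 * 84 = 1.26
c*V^2 = 0.0004 * 7056 = 2.8224
R_per_t = 0.78 + 1.26 + 2.8224 = 4.8624 N/t
R_total = 4.8624 * 155 = 753.67 N

753.67


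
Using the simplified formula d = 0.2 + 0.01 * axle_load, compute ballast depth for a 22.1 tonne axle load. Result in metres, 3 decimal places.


d = 0.2 + 0.01 * 22.1
d = 0.2 + 0.221
d = 0.421 m

0.421


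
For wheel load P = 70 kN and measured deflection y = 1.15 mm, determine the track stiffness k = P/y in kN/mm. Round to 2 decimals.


Track stiffness k = P / y
k = 70 / 1.15
k = 60.87 kN/mm

60.87


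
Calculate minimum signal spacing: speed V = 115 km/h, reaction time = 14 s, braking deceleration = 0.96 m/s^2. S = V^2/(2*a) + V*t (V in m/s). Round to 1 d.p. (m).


V = 115 / 3.6 = 31.9444 m/s
Braking distance = 31.9444^2 / (2*0.96) = 531.4831 m
Sighting distance = 31.9444 * 14 = 447.2222 m
S = 531.4831 + 447.2222 = 978.7 m

978.7


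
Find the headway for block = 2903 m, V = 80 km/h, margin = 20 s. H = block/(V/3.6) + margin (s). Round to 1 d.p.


V = 80 / 3.6 = 22.2222 m/s
Block traversal time = 2903 / 22.2222 = 130.635 s
Headway = 130.635 + 20
Headway = 150.6 s

150.6


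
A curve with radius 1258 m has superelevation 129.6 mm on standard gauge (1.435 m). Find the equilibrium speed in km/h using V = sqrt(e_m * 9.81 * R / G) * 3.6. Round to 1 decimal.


Convert cant: e = 129.6 mm = 0.1296 m
V_ms = sqrt(0.1296 * 9.81 * 1258 / 1.435)
V_ms = sqrt(1114.558194) = 33.385 m/s
V = 33.385 * 3.6 = 120.2 km/h

120.2


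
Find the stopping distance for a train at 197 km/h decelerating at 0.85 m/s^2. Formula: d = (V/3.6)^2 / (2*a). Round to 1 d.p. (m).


Convert speed: V = 197 / 3.6 = 54.7222 m/s
V^2 = 2994.5216
d = 2994.5216 / (2 * 0.85)
d = 2994.5216 / 1.7
d = 1761.5 m

1761.5


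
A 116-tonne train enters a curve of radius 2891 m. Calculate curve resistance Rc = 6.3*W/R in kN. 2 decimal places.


Rc = 6.3 * W / R
Rc = 6.3 * 116 / 2891
Rc = 730.8 / 2891
Rc = 0.25 kN

0.25


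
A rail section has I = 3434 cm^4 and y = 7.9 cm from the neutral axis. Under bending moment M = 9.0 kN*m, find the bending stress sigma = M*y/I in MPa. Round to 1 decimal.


Convert units:
M = 9.0 kN*m = 9000000 N*mm
y = 7.9 cm = 79 mm
I = 3434 cm^4 = 34340000 mm^4
sigma = 9000000 * 79 / 34340000
sigma = 20.7 MPa

20.7


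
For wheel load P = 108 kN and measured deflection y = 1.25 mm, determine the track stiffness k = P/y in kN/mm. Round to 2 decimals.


Track stiffness k = P / y
k = 108 / 1.25
k = 86.40 kN/mm

86.40


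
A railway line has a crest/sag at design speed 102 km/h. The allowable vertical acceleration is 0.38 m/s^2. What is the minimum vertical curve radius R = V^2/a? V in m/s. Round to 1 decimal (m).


Convert speed: V = 102 / 3.6 = 28.3333 m/s
V^2 = 802.7778 m^2/s^2
R_v = 802.7778 / 0.38
R_v = 2112.6 m

2112.6


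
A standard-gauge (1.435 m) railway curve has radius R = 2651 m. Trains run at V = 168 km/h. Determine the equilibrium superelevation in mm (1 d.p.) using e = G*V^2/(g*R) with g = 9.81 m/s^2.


Convert speed: V = 168 / 3.6 = 46.6667 m/s
Apply formula: e = 1.435 * 46.6667^2 / (9.81 * 2651)
e = 1.435 * 2177.7778 / 26006.31
e = 0.120167 m = 120.2 mm

120.2


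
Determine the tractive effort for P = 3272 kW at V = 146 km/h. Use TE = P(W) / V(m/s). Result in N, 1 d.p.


Convert: P = 3272 kW = 3272000 W
V = 146 / 3.6 = 40.5556 m/s
TE = 3272000 / 40.5556
TE = 80679.5 N

80679.5


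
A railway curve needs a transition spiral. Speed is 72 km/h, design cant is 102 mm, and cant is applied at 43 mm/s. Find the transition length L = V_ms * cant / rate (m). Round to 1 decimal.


Convert speed: V = 72 / 3.6 = 20.0 m/s
L = 20.0 * 102 / 43
L = 2040.0 / 43
L = 47.4 m

47.4


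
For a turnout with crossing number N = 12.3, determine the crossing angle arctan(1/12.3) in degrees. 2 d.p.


1/N = 1/12.3 = 0.081301
angle = arctan(0.081301) = 0.081122 rad
angle = 0.081122 * 180/pi = 4.65 degrees

4.65


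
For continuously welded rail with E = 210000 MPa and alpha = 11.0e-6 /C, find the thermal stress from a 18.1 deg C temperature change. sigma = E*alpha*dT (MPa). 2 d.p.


sigma = E * alpha * dT
sigma = 210000 * 11.0e-6 * 18.1
sigma = 2.31 * 18.1
sigma = 41.81 MPa

41.81


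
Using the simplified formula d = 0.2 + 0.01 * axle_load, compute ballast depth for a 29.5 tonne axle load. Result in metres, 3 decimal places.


d = 0.2 + 0.01 * 29.5
d = 0.2 + 0.295
d = 0.495 m

0.495


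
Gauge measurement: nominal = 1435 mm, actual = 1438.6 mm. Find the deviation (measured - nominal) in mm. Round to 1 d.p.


Deviation = measured - nominal
Deviation = 1438.6 - 1435
Deviation = 3.6 mm

3.6


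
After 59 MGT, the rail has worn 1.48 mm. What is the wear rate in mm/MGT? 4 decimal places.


Wear rate = total wear / cumulative tonnage
Rate = 1.48 / 59
Rate = 0.0251 mm/MGT

0.0251


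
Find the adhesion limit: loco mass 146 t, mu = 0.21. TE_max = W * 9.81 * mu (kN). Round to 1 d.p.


TE_max = W * g * mu
TE_max = 146 * 9.81 * 0.21
TE_max = 1432.26 * 0.21
TE_max = 300.8 kN

300.8


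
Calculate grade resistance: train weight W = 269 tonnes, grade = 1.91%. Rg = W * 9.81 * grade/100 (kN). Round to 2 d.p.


Rg = W * 9.81 * grade / 100
Rg = 269 * 9.81 * 1.91 / 100
Rg = 2638.89 * 0.0191
Rg = 50.40 kN

50.40


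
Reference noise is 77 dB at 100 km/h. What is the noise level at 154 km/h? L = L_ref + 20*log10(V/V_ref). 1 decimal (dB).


V/V_ref = 154 / 100 = 1.54
log10(1.54) = 0.187521
20 * 0.187521 = 3.7504
L = 77 + 3.7504 = 80.8 dB

80.8


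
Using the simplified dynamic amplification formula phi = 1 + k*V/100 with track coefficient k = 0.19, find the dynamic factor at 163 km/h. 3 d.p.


phi = 1 + k * V / 100
phi = 1 + 0.19 * 163 / 100
phi = 1 + 0.3097
phi = 1.310

1.310


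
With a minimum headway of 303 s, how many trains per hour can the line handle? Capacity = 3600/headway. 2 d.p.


Capacity = 3600 / headway
Capacity = 3600 / 303
Capacity = 11.88 trains/hour

11.88


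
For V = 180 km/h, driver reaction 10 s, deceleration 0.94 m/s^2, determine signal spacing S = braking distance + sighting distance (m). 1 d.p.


V = 180 / 3.6 = 50.0 m/s
Braking distance = 50.0^2 / (2*0.94) = 1329.7872 m
Sighting distance = 50.0 * 10 = 500.0 m
S = 1329.7872 + 500.0 = 1829.8 m

1829.8


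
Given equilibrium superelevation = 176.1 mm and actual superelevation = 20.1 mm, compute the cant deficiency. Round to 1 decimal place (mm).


Cant deficiency = equilibrium cant - actual cant
CD = 176.1 - 20.1
CD = 156.0 mm

156.0


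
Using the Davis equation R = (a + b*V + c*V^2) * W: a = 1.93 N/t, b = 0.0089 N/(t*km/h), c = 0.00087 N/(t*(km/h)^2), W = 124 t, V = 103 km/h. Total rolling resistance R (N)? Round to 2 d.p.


b*V = 0.0089 * 103 = 0.9167
c*V^2 = 0.00087 * 10609 = 9.22983
R_per_t = 1.93 + 0.9167 + 9.22983 = 12.07653 N/t
R_total = 12.07653 * 124 = 1497.49 N

1497.49


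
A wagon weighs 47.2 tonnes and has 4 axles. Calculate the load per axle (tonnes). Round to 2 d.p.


Load per axle = total weight / number of axles
Load = 47.2 / 4
Load = 11.80 tonnes

11.80


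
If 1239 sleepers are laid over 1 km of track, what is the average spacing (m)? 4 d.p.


Spacing = 1000 m / number of sleepers
Spacing = 1000 / 1239
Spacing = 0.8071 m

0.8071


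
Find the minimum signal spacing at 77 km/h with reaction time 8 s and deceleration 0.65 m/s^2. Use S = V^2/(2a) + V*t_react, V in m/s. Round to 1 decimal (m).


V = 77 / 3.6 = 21.3889 m/s
Braking distance = 21.3889^2 / (2*0.65) = 351.9112 m
Sighting distance = 21.3889 * 8 = 171.1111 m
S = 351.9112 + 171.1111 = 523.0 m

523.0


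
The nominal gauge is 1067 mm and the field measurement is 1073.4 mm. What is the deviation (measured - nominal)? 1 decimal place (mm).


Deviation = measured - nominal
Deviation = 1073.4 - 1067
Deviation = 6.4 mm

6.4


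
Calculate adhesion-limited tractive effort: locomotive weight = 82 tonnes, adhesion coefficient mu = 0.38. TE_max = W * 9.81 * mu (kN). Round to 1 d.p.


TE_max = W * g * mu
TE_max = 82 * 9.81 * 0.38
TE_max = 804.42 * 0.38
TE_max = 305.7 kN

305.7


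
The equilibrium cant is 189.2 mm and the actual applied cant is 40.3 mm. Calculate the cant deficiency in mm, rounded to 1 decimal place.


Cant deficiency = equilibrium cant - actual cant
CD = 189.2 - 40.3
CD = 148.9 mm

148.9


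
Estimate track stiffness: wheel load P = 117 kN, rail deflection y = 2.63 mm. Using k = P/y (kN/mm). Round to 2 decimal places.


Track stiffness k = P / y
k = 117 / 2.63
k = 44.49 kN/mm

44.49


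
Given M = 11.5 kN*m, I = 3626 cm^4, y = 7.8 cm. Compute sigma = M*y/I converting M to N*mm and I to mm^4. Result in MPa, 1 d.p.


Convert units:
M = 11.5 kN*m = 11500000 N*mm
y = 7.8 cm = 78 mm
I = 3626 cm^4 = 36260000 mm^4
sigma = 11500000 * 78 / 36260000
sigma = 24.7 MPa

24.7


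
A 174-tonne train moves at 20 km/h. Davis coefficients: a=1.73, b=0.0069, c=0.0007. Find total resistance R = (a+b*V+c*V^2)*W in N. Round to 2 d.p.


b*V = 0.0069 * 20 = 0.138
c*V^2 = 0.0007 * 400 = 0.28
R_per_t = 1.73 + 0.138 + 0.28 = 2.148 N/t
R_total = 2.148 * 174 = 373.75 N

373.75


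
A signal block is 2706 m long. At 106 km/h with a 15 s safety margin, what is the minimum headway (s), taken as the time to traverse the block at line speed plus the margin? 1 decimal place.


V = 106 / 3.6 = 29.4444 m/s
Block traversal time = 2706 / 29.4444 = 91.9019 s
Headway = 91.9019 + 15
Headway = 106.9 s

106.9


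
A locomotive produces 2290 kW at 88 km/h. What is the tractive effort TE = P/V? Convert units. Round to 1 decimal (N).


Convert: P = 2290 kW = 2290000 W
V = 88 / 3.6 = 24.4444 m/s
TE = 2290000 / 24.4444
TE = 93681.8 N

93681.8


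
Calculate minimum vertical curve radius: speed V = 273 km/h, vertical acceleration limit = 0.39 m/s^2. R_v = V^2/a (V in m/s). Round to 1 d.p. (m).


Convert speed: V = 273 / 3.6 = 75.8333 m/s
V^2 = 5750.6944 m^2/s^2
R_v = 5750.6944 / 0.39
R_v = 14745.4 m

14745.4


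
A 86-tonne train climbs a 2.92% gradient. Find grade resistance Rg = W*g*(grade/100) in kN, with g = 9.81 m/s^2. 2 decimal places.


Rg = W * 9.81 * grade / 100
Rg = 86 * 9.81 * 2.92 / 100
Rg = 843.66 * 0.0292
Rg = 24.63 kN

24.63


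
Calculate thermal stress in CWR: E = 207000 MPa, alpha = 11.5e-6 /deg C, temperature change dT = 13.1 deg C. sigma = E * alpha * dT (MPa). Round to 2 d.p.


sigma = E * alpha * dT
sigma = 207000 * 11.5e-6 * 13.1
sigma = 2.3805 * 13.1
sigma = 31.18 MPa

31.18


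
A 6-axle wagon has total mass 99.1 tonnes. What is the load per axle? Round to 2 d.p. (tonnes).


Load per axle = total weight / number of axles
Load = 99.1 / 6
Load = 16.52 tonnes

16.52


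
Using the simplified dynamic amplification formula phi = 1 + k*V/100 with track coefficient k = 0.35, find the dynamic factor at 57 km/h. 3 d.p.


phi = 1 + k * V / 100
phi = 1 + 0.35 * 57 / 100
phi = 1 + 0.1995
phi = 1.200

1.200


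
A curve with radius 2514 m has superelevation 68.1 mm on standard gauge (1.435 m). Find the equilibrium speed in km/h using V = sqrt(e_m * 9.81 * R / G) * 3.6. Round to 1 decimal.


Convert cant: e = 68.1 mm = 0.0681 m
V_ms = sqrt(0.0681 * 9.81 * 2514 / 1.435)
V_ms = sqrt(1170.387006) = 34.2109 m/s
V = 34.2109 * 3.6 = 123.2 km/h

123.2


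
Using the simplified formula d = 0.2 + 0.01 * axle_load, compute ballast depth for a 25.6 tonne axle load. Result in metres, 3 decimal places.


d = 0.2 + 0.01 * 25.6
d = 0.2 + 0.256
d = 0.456 m

0.456


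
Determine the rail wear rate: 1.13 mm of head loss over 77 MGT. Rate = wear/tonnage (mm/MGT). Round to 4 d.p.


Wear rate = total wear / cumulative tonnage
Rate = 1.13 / 77
Rate = 0.0147 mm/MGT

0.0147


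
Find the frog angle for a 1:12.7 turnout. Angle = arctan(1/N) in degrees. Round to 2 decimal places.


1/N = 1/12.7 = 0.07874
angle = arctan(0.07874) = 0.078578 rad
angle = 0.078578 * 180/pi = 4.50 degrees

4.50


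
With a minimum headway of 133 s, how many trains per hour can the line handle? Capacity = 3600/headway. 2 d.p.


Capacity = 3600 / headway
Capacity = 3600 / 133
Capacity = 27.07 trains/hour

27.07


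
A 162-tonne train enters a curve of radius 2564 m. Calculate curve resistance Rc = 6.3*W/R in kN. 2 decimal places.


Rc = 6.3 * W / R
Rc = 6.3 * 162 / 2564
Rc = 1020.6 / 2564
Rc = 0.40 kN

0.40


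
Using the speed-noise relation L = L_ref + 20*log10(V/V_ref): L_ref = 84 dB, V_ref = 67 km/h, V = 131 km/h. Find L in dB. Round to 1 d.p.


V/V_ref = 131 / 67 = 1.955224
log10(1.955224) = 0.291196
20 * 0.291196 = 5.8239
L = 84 + 5.8239 = 89.8 dB

89.8


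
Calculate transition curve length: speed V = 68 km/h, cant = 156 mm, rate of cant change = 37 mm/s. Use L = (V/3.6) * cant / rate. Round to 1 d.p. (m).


Convert speed: V = 68 / 3.6 = 18.8889 m/s
L = 18.8889 * 156 / 37
L = 2946.6667 / 37
L = 79.6 m

79.6


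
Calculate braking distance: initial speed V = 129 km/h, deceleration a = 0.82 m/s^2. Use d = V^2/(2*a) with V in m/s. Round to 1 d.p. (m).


Convert speed: V = 129 / 3.6 = 35.8333 m/s
V^2 = 1284.0278
d = 1284.0278 / (2 * 0.82)
d = 1284.0278 / 1.64
d = 782.9 m

782.9


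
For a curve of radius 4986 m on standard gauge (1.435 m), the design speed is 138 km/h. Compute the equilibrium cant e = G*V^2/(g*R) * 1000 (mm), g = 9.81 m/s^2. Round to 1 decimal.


Convert speed: V = 138 / 3.6 = 38.3333 m/s
Apply formula: e = 1.435 * 38.3333^2 / (9.81 * 4986)
e = 1.435 * 1469.4444 / 48912.66
e = 0.043111 m = 43.1 mm

43.1


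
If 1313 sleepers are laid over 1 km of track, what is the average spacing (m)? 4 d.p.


Spacing = 1000 m / number of sleepers
Spacing = 1000 / 1313
Spacing = 0.7616 m

0.7616


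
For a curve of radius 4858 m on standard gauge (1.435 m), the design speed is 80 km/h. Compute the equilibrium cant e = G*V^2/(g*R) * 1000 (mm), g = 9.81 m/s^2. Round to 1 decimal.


Convert speed: V = 80 / 3.6 = 22.2222 m/s
Apply formula: e = 1.435 * 22.2222^2 / (9.81 * 4858)
e = 1.435 * 493.8272 / 47656.98
e = 0.01487 m = 14.9 mm

14.9


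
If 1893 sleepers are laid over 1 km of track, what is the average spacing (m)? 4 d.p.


Spacing = 1000 m / number of sleepers
Spacing = 1000 / 1893
Spacing = 0.5283 m

0.5283


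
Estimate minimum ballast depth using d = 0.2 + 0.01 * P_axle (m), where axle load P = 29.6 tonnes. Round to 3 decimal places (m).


d = 0.2 + 0.01 * 29.6
d = 0.2 + 0.296
d = 0.496 m

0.496


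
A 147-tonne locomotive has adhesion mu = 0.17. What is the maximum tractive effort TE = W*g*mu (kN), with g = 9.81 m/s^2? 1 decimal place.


TE_max = W * g * mu
TE_max = 147 * 9.81 * 0.17
TE_max = 1442.07 * 0.17
TE_max = 245.2 kN

245.2


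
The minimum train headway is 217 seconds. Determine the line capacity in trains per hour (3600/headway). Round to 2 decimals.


Capacity = 3600 / headway
Capacity = 3600 / 217
Capacity = 16.59 trains/hour

16.59


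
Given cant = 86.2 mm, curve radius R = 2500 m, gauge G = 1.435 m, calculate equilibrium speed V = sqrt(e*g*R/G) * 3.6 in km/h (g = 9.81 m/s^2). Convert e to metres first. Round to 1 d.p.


Convert cant: e = 86.2 mm = 0.0862 m
V_ms = sqrt(0.0862 * 9.81 * 2500 / 1.435)
V_ms = sqrt(1473.209059) = 38.3824 m/s
V = 38.3824 * 3.6 = 138.2 km/h

138.2


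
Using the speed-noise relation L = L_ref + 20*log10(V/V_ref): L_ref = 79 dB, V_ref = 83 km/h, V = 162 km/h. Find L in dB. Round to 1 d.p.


V/V_ref = 162 / 83 = 1.951807
log10(1.951807) = 0.290437
20 * 0.290437 = 5.8087
L = 79 + 5.8087 = 84.8 dB

84.8


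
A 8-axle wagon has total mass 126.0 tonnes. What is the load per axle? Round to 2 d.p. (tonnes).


Load per axle = total weight / number of axles
Load = 126.0 / 8
Load = 15.75 tonnes

15.75


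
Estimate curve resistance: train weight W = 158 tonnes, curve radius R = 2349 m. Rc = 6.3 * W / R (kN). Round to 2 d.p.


Rc = 6.3 * W / R
Rc = 6.3 * 158 / 2349
Rc = 995.4 / 2349
Rc = 0.42 kN

0.42


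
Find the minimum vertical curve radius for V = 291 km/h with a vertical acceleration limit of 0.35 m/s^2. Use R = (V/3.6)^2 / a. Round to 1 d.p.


Convert speed: V = 291 / 3.6 = 80.8333 m/s
V^2 = 6534.0278 m^2/s^2
R_v = 6534.0278 / 0.35
R_v = 18668.7 m

18668.7


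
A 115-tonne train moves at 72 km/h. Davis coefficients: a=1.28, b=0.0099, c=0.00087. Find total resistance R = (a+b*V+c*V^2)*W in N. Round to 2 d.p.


b*V = 0.0099 * 72 = 0.7128
c*V^2 = 0.00087 * 5184 = 4.51008
R_per_t = 1.28 + 0.7128 + 4.51008 = 6.50288 N/t
R_total = 6.50288 * 115 = 747.83 N

747.83


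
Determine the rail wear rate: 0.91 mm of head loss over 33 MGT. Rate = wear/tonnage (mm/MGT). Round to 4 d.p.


Wear rate = total wear / cumulative tonnage
Rate = 0.91 / 33
Rate = 0.0276 mm/MGT

0.0276


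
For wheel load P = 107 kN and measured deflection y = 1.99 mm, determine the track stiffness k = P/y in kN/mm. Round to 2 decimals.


Track stiffness k = P / y
k = 107 / 1.99
k = 53.77 kN/mm

53.77


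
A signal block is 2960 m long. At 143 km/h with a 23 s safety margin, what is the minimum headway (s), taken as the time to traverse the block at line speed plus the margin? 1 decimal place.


V = 143 / 3.6 = 39.7222 m/s
Block traversal time = 2960 / 39.7222 = 74.5175 s
Headway = 74.5175 + 23
Headway = 97.5 s

97.5


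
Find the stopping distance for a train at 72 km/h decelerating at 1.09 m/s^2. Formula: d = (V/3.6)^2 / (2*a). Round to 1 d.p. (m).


Convert speed: V = 72 / 3.6 = 20.0 m/s
V^2 = 400.0
d = 400.0 / (2 * 1.09)
d = 400.0 / 2.18
d = 183.5 m

183.5


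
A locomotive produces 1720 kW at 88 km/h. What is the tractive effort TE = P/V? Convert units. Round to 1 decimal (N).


Convert: P = 1720 kW = 1720000 W
V = 88 / 3.6 = 24.4444 m/s
TE = 1720000 / 24.4444
TE = 70363.6 N

70363.6


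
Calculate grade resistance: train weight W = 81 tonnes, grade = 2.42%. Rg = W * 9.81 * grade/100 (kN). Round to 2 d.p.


Rg = W * 9.81 * grade / 100
Rg = 81 * 9.81 * 2.42 / 100
Rg = 794.61 * 0.0242
Rg = 19.23 kN

19.23


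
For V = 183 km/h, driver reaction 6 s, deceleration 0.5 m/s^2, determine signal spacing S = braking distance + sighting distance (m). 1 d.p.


V = 183 / 3.6 = 50.8333 m/s
Braking distance = 50.8333^2 / (2*0.5) = 2584.0278 m
Sighting distance = 50.8333 * 6 = 305.0 m
S = 2584.0278 + 305.0 = 2889.0 m

2889.0


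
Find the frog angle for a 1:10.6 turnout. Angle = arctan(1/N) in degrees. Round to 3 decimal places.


1/N = 1/10.6 = 0.09434
angle = arctan(0.09434) = 0.094061 rad
angle = 0.094061 * 180/pi = 5.389 degrees

5.389


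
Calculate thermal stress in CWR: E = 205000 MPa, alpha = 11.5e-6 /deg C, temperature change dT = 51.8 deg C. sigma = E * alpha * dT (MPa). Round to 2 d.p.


sigma = E * alpha * dT
sigma = 205000 * 11.5e-6 * 51.8
sigma = 2.3575 * 51.8
sigma = 122.12 MPa

122.12


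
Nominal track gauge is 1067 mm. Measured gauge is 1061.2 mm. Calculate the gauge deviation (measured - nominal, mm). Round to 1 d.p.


Deviation = measured - nominal
Deviation = 1061.2 - 1067
Deviation = -5.8 mm

-5.8


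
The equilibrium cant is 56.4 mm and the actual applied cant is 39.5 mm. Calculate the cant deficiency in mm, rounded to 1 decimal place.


Cant deficiency = equilibrium cant - actual cant
CD = 56.4 - 39.5
CD = 16.9 mm

16.9


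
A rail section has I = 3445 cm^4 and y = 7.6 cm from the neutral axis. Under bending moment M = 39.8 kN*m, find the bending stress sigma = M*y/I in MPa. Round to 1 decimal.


Convert units:
M = 39.8 kN*m = 39800000 N*mm
y = 7.6 cm = 76 mm
I = 3445 cm^4 = 34450000 mm^4
sigma = 39800000 * 76 / 34450000
sigma = 87.8 MPa

87.8


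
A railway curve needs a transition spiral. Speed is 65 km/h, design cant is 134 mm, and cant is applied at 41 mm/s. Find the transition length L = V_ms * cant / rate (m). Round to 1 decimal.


Convert speed: V = 65 / 3.6 = 18.0556 m/s
L = 18.0556 * 134 / 41
L = 2419.4444 / 41
L = 59.0 m

59.0


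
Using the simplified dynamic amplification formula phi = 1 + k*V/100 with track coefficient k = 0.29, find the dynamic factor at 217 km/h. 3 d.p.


phi = 1 + k * V / 100
phi = 1 + 0.29 * 217 / 100
phi = 1 + 0.6293
phi = 1.629

1.629


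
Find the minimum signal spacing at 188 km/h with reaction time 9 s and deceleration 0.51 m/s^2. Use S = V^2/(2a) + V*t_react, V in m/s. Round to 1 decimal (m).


V = 188 / 3.6 = 52.2222 m/s
Braking distance = 52.2222^2 / (2*0.51) = 2673.6868 m
Sighting distance = 52.2222 * 9 = 470.0 m
S = 2673.6868 + 470.0 = 3143.7 m

3143.7


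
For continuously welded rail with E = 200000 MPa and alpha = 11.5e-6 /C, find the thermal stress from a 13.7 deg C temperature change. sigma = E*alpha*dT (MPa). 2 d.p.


sigma = E * alpha * dT
sigma = 200000 * 11.5e-6 * 13.7
sigma = 2.3 * 13.7
sigma = 31.51 MPa

31.51


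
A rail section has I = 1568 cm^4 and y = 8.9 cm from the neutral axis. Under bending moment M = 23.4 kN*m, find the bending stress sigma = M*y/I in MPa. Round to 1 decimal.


Convert units:
M = 23.4 kN*m = 23400000 N*mm
y = 8.9 cm = 89 mm
I = 1568 cm^4 = 15680000 mm^4
sigma = 23400000 * 89 / 15680000
sigma = 132.8 MPa

132.8


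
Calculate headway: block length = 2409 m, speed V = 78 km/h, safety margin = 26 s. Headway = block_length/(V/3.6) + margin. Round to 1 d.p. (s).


V = 78 / 3.6 = 21.6667 m/s
Block traversal time = 2409 / 21.6667 = 111.1846 s
Headway = 111.1846 + 26
Headway = 137.2 s

137.2


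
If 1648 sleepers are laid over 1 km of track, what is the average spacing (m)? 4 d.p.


Spacing = 1000 m / number of sleepers
Spacing = 1000 / 1648
Spacing = 0.6068 m

0.6068


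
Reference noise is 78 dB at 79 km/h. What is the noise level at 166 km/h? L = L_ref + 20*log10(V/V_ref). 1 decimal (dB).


V/V_ref = 166 / 79 = 2.101266
log10(2.101266) = 0.322481
20 * 0.322481 = 6.4496
L = 78 + 6.4496 = 84.4 dB

84.4


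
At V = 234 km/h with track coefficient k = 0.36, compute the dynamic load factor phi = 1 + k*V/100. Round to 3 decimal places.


phi = 1 + k * V / 100
phi = 1 + 0.36 * 234 / 100
phi = 1 + 0.8424
phi = 1.842

1.842


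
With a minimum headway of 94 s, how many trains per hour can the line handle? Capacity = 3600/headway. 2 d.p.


Capacity = 3600 / headway
Capacity = 3600 / 94
Capacity = 38.30 trains/hour

38.30


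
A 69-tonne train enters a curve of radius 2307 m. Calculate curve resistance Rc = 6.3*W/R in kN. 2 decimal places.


Rc = 6.3 * W / R
Rc = 6.3 * 69 / 2307
Rc = 434.7 / 2307
Rc = 0.19 kN

0.19


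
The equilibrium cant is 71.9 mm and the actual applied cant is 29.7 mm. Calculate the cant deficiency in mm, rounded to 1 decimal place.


Cant deficiency = equilibrium cant - actual cant
CD = 71.9 - 29.7
CD = 42.2 mm

42.2


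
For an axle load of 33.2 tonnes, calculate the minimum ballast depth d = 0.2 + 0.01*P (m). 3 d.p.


d = 0.2 + 0.01 * 33.2
d = 0.2 + 0.332
d = 0.532 m

0.532


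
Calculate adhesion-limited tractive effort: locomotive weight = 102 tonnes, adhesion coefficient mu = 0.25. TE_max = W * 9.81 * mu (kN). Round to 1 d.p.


TE_max = W * g * mu
TE_max = 102 * 9.81 * 0.25
TE_max = 1000.62 * 0.25
TE_max = 250.2 kN

250.2
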